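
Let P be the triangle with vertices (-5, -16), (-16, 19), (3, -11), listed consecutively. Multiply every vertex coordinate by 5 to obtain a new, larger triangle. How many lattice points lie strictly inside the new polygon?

Using the shoelace formula, 2A = |((-5)·19 − (-16)·(-16)) + ((-16)·(-11) − 3·19) + (3·(-16) − (-5)·(-11))| = 335, so the area is 335/2.
Along each edge there are gcd(|Δx|,|Δy|)+1 lattice points, so counting each shared vertex once the boundary has gcd(11,35) + gcd(19,30) + gcd(8,5) = 1+1+1 = 3.
Scaling by 5 multiplies the area by 5² = 25 (so the new area is 4187.5) and multiplies the boundary lattice-point count by 5, giving 15.
By Pick's theorem, the interior count of the dilated polygon is 4187.5 − 15/2 + 1 = 4181.

4181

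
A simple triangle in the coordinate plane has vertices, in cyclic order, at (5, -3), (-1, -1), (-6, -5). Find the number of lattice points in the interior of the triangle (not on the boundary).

The shoelace formula gives twice the area as |[5·(-1) − (-1)·(-3)] + [(-1)·(-5) − (-6)·(-1)] + [(-6)·(-3) − 5·(-5)]| = 34, so the area is 17.
Summing gcd(|Δx|,|Δy|) over the edges gives the boundary count: gcd(6,2) + gcd(5,4) + gcd(11,2) = 2+1+1 = 4.
Pick's theorem gives I = A − B/2 + 1 = 17 − 4/2 + 1 = 16.

16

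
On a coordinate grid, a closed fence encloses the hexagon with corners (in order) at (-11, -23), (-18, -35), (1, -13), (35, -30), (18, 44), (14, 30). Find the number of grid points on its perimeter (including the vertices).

Summing gcd(|Δx|,|Δy|) over the edges gives the boundary count: gcd(7,12) + gcd(19,22) + gcd(34,17) + gcd(17,74) + gcd(4,14) + gcd(25,53) = 1+1+17+1+2+1 = 23.

23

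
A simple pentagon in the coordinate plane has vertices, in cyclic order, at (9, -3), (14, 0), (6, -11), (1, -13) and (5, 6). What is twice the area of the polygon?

177

The shoelace formula gives twice the area as |(9·0 − 14·(-3)) + (14·(-11) − 6·0) + (6·(-13) − 1·(-11)) + (1·6 − 5·(-13)) + (5·(-3) − 9·6)| = 177, so the area is 88.5.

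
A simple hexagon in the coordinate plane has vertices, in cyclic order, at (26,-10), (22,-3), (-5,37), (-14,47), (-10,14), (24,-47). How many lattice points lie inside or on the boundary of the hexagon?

1311

The shoelace formula gives twice the area as |(26·(-3) − 22·(-10)) + (22·37 − (-5)·(-3)) + ((-5)·47 − (-14)·37) + ((-14)·14 − (-10)·47) + ((-10)·(-47) − 24·14) + (24·(-10) − 26·(-47))| = 2614, so the area is 1307.
Along each edge there are gcd(|Δx|,|Δy|)+1 lattice points, so counting each shared vertex once the boundary has gcd(4,7) + gcd(27,40) + gcd(9,10) + gcd(4,33) + gcd(34,61) + gcd(2,37) = 1+1+1+1+1+1 = 6.
Pick's theorem gives I = A − B/2 + 1 = 1307 − 6/2 + 1 = 1305, so the closed region contains I + B = 1305 + 6 = 1311 lattice points.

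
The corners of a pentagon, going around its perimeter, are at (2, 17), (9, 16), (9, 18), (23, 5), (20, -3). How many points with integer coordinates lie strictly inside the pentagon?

The shoelace formula gives twice the area as |(2·16 − 9·17) + (9·18 − 9·16) + (9·5 − 23·18) + (23·(-3) − 20·5) + (20·17 − 2·(-3))| = 295, so the area is 295/2.
The number of boundary lattice points is Σ gcd(|Δx|,|Δy|) = gcd(7,1) + gcd(0,2) + gcd(14,13) + gcd(3,8) + gcd(18,20) = 1+2+1+1+2 = 7.
Pick's theorem gives I = A − B/2 + 1 = 295/2 − 7/2 + 1 = 145.

145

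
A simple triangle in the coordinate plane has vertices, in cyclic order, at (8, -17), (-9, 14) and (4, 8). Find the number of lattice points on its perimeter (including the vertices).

Along each edge there are gcd(|Δx|,|Δy|)+1 lattice points, so counting each shared vertex once the boundary has gcd(17,31) + gcd(13,6) + gcd(4,25) = 1+1+1 = 3.

3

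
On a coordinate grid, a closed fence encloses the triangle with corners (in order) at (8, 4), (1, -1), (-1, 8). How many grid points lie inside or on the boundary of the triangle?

By the shoelace formula, twice the signed area is |[8·(-1) − 1·4] + [1·8 − (-1)·(-1)] + [(-1)·4 − 8·8]| = 73, so the area is 36.5.
The number of boundary lattice points is Σ gcd(|Δx|,|Δy|) = gcd(7,5) + gcd(2,9) + gcd(9,4) = 1+1+1 = 3.
Pick's theorem gives I = A − B/2 + 1 = 36.5 − 3/2 + 1 = 36, so the closed region contains I + B = 36 + 3 = 39 lattice points.

39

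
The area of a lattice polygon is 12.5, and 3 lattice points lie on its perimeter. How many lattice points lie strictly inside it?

12

Pick's theorem A = I + B/2 − 1 rearranges to I = A − B/2 + 1 = 12.5 − 3/2 + 1 = 12.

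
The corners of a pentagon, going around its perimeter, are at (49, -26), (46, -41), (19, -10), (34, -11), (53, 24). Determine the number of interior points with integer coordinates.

Using the shoelace formula, 2A = |(49·(-41) − 46·(-26)) + (46·(-10) − 19·(-41)) + (19·(-11) − 34·(-10)) + (34·24 − 53·(-11)) + (53·(-26) − 49·24)| = 1518, so the area is 759.
Along each edge there are gcd(|Δx|,|Δy|)+1 lattice points, so counting each shared vertex once the boundary has gcd(3,15) + gcd(27,31) + gcd(15,1) + gcd(19,35) + gcd(4,50) = 3+1+1+1+2 = 8.
By Pick's theorem A = I + B/2 − 1, so I = 759 − 8/2 + 1 = 756.

756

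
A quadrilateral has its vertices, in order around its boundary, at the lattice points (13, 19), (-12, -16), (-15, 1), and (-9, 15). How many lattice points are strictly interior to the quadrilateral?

Using the shoelace formula, 2A = |[13·(-16) − (-12)·19] + [(-12)·1 − (-15)·(-16)] + [(-15)·15 − (-9)·1] + [(-9)·19 − 13·15]| = 814, so the area is 407.
Summing gcd(|Δx|,|Δy|) over the edges gives the boundary count: gcd(25,35) + gcd(3,17) + gcd(6,14) + gcd(22,4) = 5+1+2+2 = 10.
Pick's theorem gives I = A − B/2 + 1 = 407 − 10/2 + 1 = 403.

403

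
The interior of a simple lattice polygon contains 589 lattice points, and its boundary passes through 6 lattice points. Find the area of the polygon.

591

Pick's theorem states A = I + B/2 − 1, so A = 589 + 6/2 − 1 = 591.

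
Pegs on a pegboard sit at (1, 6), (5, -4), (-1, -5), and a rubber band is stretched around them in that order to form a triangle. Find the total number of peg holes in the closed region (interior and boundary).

The shoelace formula gives twice the area as |[1·(-4) − 5·6] + [5·(-5) − (-1)·(-4)] + [(-1)·6 − 1·(-5)]| = 64, so the area is 32.
Summing gcd(|Δx|,|Δy|) over the edges gives the boundary count: gcd(4,10) + gcd(6,1) + gcd(2,11) = 2+1+1 = 4.
Pick's theorem gives I = A − B/2 + 1 = 32 − 4/2 + 1 = 31, so the closed region contains I + B = 31 + 4 = 35 lattice points.

35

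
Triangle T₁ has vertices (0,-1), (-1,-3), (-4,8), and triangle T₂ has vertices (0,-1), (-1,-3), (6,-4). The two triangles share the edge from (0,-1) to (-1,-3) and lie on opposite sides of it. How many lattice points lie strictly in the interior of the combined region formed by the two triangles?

14

The union is the simple quadrilateral with vertices (0,-1), (-4,8), (-1,-3), (6,-4) in order.
By the shoelace formula, twice the signed area is |[0·8 − (-4)·(-1)] + [(-4)·(-3) − (-1)·8] + [(-1)·(-4) − 6·(-3)] + [6·(-1) − 0·(-4)]| = 32, so the area is 16.
Summing gcd(|Δx|,|Δy|) over the edges gives the boundary count: gcd(4,9) + gcd(3,11) + gcd(7,1) + gcd(6,3) = 1+1+1+3 = 6.
By Pick's theorem I = A − B/2 + 1 = 16 − 6/2 + 1 = 14.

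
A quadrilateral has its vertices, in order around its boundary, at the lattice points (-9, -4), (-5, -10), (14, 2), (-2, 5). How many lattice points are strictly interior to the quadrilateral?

The shoelace formula gives twice the area as |((-9)·(-10) − (-5)·(-4)) + ((-5)·2 − 14·(-10)) + (14·5 − (-2)·2) + ((-2)·(-4) − (-9)·5)| = 327, so the area is 327/2.
The number of boundary lattice points is Σ gcd(|Δx|,|Δy|) = gcd(4,6) + gcd(19,12) + gcd(16,3) + gcd(7,9) = 2+1+1+1 = 5.
Pick's theorem gives I = A − B/2 + 1 = 327/2 − 5/2 + 1 = 162.

162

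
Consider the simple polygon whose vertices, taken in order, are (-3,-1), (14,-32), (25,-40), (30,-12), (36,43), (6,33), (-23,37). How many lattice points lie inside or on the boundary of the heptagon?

2518

Using the shoelace formula, 2A = |[(-3)·(-32) − 14·(-1)] + [14·(-40) − 25·(-32)] + [25·(-12) − 30·(-40)] + [30·43 − 36·(-12)] + [36·33 − 6·43] + [6·37 − (-23)·33] + [(-23)·(-1) − (-3)·37]| = 5017, so the area is 5017/2.
Along each edge there are gcd(|Δx|,|Δy|)+1 lattice points, so counting each shared vertex once the boundary has gcd(17,31) + gcd(11,8) + gcd(5,28) + gcd(6,55) + gcd(30,10) + gcd(29,4) + gcd(20,38) = 1+1+1+1+10+1+2 = 17.
Pick's theorem gives I = A − B/2 + 1 = 5017/2 − 17/2 + 1 = 2501, so the closed region contains I + B = 2501 + 17 = 2518 lattice points.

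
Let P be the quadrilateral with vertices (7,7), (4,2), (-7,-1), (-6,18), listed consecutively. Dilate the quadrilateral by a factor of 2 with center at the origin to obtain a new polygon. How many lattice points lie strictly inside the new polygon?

By the shoelace formula, twice the signed area is |(7·2 − 4·7) + (4·(-1) − (-7)·2) + ((-7)·18 − (-6)·(-1)) + ((-6)·7 − 7·18)| = 304, so the area is 152.
Along each edge there are gcd(|Δx|,|Δy|)+1 lattice points, so counting each shared vertex once the boundary has gcd(3,5) + gcd(11,3) + gcd(1,19) + gcd(13,11) = 1+1+1+1 = 4.
Scaling by 2 multiplies the area by 2² = 4 (so the new area is 608) and multiplies the boundary lattice-point count by 2, giving 8.
By Pick's theorem, the interior count of the dilated polygon is 608 − 8/2 + 1 = 605.

605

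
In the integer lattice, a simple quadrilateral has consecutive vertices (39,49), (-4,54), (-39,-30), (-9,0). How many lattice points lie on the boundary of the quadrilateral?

Summing gcd(|Δx|,|Δy|) over the edges gives the boundary count: gcd(43,5) + gcd(35,84) + gcd(30,30) + gcd(48,49) = 1+7+30+1 = 39.

39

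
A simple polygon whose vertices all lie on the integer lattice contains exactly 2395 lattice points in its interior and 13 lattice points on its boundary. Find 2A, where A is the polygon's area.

By Pick's theorem, A = I + B/2 − 1 = 2395 + 13/2 − 1 = 4801/2.
Hence 2A = 4801.

4801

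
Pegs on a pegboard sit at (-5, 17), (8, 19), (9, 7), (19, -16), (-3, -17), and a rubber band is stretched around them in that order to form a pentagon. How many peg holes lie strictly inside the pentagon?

By the shoelace formula, twice the signed area is |[(-5)·19 − 8·17] + [8·7 − 9·19] + [9·(-16) − 19·7] + [19·(-17) − (-3)·(-16)] + [(-3)·17 − (-5)·(-17)]| = 1130, so the area is 565.
The number of boundary lattice points is Σ gcd(|Δx|,|Δy|) = gcd(13,2) + gcd(1,12) + gcd(10,23) + gcd(22,1) + gcd(2,34) = 1+1+1+1+2 = 6.
Pick's theorem gives I = A − B/2 + 1 = 565 − 6/2 + 1 = 563.

563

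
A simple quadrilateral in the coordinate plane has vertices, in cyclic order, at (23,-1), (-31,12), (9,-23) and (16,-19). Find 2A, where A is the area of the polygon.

1468

Using the shoelace formula, 2A = |[23·12 − (-31)·(-1)] + [(-31)·(-23) − 9·12] + [9·(-19) − 16·(-23)] + [16·(-1) − 23·(-19)]| = 1468, so the area is 734.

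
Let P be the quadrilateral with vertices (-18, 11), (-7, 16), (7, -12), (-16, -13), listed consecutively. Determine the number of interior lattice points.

458

Using the shoelace formula, 2A = |((-18)·16 − (-7)·11) + ((-7)·(-12) − 7·16) + (7·(-13) − (-16)·(-12)) + ((-16)·11 − (-18)·(-13))| = 932, so the area is 466.
The number of boundary lattice points is Σ gcd(|Δx|,|Δy|) = gcd(11,5) + gcd(14,28) + gcd(23,1) + gcd(2,24) = 1+14+1+2 = 18.
By Pick's theorem A = I + B/2 − 1, so I = 466 − 18/2 + 1 = 458.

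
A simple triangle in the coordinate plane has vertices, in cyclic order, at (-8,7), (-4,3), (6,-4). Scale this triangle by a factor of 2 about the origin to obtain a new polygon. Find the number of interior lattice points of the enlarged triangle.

19

By the shoelace formula, twice the signed area is |[(-8)·3 − (-4)·7] + [(-4)·(-4) − 6·3] + [6·7 − (-8)·(-4)]| = 12, so the area is 6.
Summing gcd(|Δx|,|Δy|) over the edges gives the boundary count: gcd(4,4) + gcd(10,7) + gcd(14,11) = 4+1+1 = 6.
Scaling by 2 multiplies the area by 2² = 4 (so the new area is 24) and multiplies the boundary lattice-point count by 2, giving 12.
By Pick's theorem, the interior count of the dilated polygon is 24 − 12/2 + 1 = 19.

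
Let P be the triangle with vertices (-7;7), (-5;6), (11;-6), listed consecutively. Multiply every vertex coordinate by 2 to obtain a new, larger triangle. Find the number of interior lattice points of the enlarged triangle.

Using the shoelace formula, 2A = |((-7)·6 − (-5)·7) + ((-5)·(-6) − 11·6) + (11·7 − (-7)·(-6))| = 8, so the area is 4.
Along each edge there are gcd(|Δx|,|Δy|)+1 lattice points, so counting each shared vertex once the boundary has gcd(2,1) + gcd(16,12) + gcd(18,13) = 1+4+1 = 6.
Scaling by 2 multiplies the area by 2² = 4 (so the new area is 16) and multiplies the boundary lattice-point count by 2, giving 12.
By Pick's theorem, the interior count of the dilated polygon is 16 − 12/2 + 1 = 11.

11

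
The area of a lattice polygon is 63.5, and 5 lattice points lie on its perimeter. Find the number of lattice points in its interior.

62

Pick's theorem A = I + B/2 − 1 rearranges to I = A − B/2 + 1 = 63.5 − 5/2 + 1 = 62.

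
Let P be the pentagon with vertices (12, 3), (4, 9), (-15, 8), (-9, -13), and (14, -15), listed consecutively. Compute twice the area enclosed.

1069

The shoelace formula gives twice the area as |(12·9 − 4·3) + (4·8 − (-15)·9) + ((-15)·(-13) − (-9)·8) + ((-9)·(-15) − 14·(-13)) + (14·3 − 12·(-15))| = 1069, so the area is 1069/2.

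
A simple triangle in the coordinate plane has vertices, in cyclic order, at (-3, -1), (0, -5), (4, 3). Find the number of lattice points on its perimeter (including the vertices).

The number of boundary lattice points is Σ gcd(|Δx|,|Δy|) = gcd(3,4) + gcd(4,8) + gcd(7,4) = 1+4+1 = 6.

6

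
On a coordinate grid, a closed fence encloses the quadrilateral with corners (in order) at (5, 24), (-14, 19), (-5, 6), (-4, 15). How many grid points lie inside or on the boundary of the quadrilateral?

By the shoelace formula, twice the signed area is |[5·19 − (-14)·24] + [(-14)·6 − (-5)·19] + [(-5)·15 − (-4)·6] + [(-4)·24 − 5·15]| = 220, so the area is 110.
Summing gcd(|Δx|,|Δy|) over the edges gives the boundary count: gcd(19,5) + gcd(9,13) + gcd(1,9) + gcd(9,9) = 1+1+1+9 = 12.
Pick's theorem gives I = A − B/2 + 1 = 110 − 12/2 + 1 = 105, so the closed region contains I + B = 105 + 12 = 117 lattice points.

117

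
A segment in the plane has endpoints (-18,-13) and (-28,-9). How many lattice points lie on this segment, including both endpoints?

3

The number of lattice points on a segment between lattice points is gcd(|Δx|,|Δy|) + 1 = gcd(10,4) + 1 = 2 + 1 = 3.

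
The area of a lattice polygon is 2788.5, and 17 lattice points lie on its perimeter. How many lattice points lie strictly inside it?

Pick's theorem A = I + B/2 − 1 rearranges to I = A − B/2 + 1 = 2788.5 − 17/2 + 1 = 2781.

2781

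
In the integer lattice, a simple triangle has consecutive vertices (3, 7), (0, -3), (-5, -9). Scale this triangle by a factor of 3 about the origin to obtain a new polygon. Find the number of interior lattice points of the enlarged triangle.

130

Using the shoelace formula, 2A = |(3·(-3) − 0·7) + (0·(-9) − (-5)·(-3)) + ((-5)·7 − 3·(-9))| = 32, so the area is 16.
The number of boundary lattice points is Σ gcd(|Δx|,|Δy|) = gcd(3,10) + gcd(5,6) + gcd(8,16) = 1+1+8 = 10.
Scaling by 3 multiplies the area by 3² = 9 (so the new area is 144) and multiplies the boundary lattice-point count by 3, giving 30.
By Pick's theorem, the interior count of the dilated polygon is 144 − 30/2 + 1 = 130.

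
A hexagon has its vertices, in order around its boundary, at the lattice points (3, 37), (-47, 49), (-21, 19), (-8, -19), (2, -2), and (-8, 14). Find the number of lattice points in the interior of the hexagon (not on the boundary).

1147

The shoelace formula gives twice the area as |(3·49 − (-47)·37) + ((-47)·19 − (-21)·49) + ((-21)·(-19) − (-8)·19) + ((-8)·(-2) − 2·(-19)) + (2·14 − (-8)·(-2)) + ((-8)·37 − 3·14)| = 2301, so the area is 1150.5.
Along each edge there are gcd(|Δx|,|Δy|)+1 lattice points, so counting each shared vertex once the boundary has gcd(50,12) + gcd(26,30) + gcd(13,38) + gcd(10,17) + gcd(10,16) + gcd(11,23) = 2+2+1+1+2+1 = 9.
Pick's theorem gives I = A − B/2 + 1 = 1150.5 − 9/2 + 1 = 1147.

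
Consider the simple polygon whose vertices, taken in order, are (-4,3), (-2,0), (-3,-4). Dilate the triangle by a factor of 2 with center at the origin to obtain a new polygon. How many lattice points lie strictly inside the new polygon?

20

By the shoelace formula, twice the signed area is |((-4)·0 − (-2)·3) + ((-2)·(-4) − (-3)·0) + ((-3)·3 − (-4)·(-4))| = 11, so the area is 5.5.
Summing gcd(|Δx|,|Δy|) over the edges gives the boundary count: gcd(2,3) + gcd(1,4) + gcd(1,7) = 1+1+1 = 3.
Scaling by 2 multiplies the area by 2² = 4 (so the new area is 22) and multiplies the boundary lattice-point count by 2, giving 6.
By Pick's theorem, the interior count of the dilated polygon is 22 − 6/2 + 1 = 20.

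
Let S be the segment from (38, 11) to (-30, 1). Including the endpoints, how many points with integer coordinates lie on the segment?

The number of lattice points on a segment between lattice points is gcd(|Δx|,|Δy|) + 1 = gcd(68,10) + 1 = 2 + 1 = 3.

3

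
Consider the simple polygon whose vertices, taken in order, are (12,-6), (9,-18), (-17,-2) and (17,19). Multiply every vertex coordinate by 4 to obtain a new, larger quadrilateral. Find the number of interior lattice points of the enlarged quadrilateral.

By the shoelace formula, twice the signed area is |[12·(-18) − 9·(-6)] + [9·(-2) − (-17)·(-18)] + [(-17)·19 − 17·(-2)] + [17·(-6) − 12·19]| = 1105, so the area is 1105/2.
Summing gcd(|Δx|,|Δy|) over the edges gives the boundary count: gcd(3,12) + gcd(26,16) + gcd(34,21) + gcd(5,25) = 3+2+1+5 = 11.
Scaling by 4 multiplies the area by 4² = 16 (so the new area is 8840) and multiplies the boundary lattice-point count by 4, giving 44.
By Pick's theorem, the interior count of the dilated polygon is 8840 − 44/2 + 1 = 8819.

8819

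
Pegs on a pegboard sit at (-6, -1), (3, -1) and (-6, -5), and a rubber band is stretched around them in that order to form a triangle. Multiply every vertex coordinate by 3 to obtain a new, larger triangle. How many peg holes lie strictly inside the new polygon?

142

By the shoelace formula, twice the signed area is |[(-6)·(-1) − 3·(-1)] + [3·(-5) − (-6)·(-1)] + [(-6)·(-1) − (-6)·(-5)]| = 36, so the area is 18.
The number of boundary lattice points is Σ gcd(|Δx|,|Δy|) = gcd(9,0) + gcd(9,4) + gcd(0,4) = 9+1+4 = 14.
Scaling by 3 multiplies the area by 3² = 9 (so the new area is 162) and multiplies the boundary lattice-point count by 3, giving 42.
By Pick's theorem, the interior count of the dilated polygon is 162 − 42/2 + 1 = 142.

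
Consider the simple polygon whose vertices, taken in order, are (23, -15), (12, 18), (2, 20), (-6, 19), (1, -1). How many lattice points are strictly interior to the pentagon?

468

The shoelace formula gives twice the area as |[23·18 − 12·(-15)] + [12·20 − 2·18] + [2·19 − (-6)·20] + [(-6)·(-1) − 1·19] + [1·(-15) − 23·(-1)]| = 951, so the area is 475.5.
Along each edge there are gcd(|Δx|,|Δy|)+1 lattice points, so counting each shared vertex once the boundary has gcd(11,33) + gcd(10,2) + gcd(8,1) + gcd(7,20) + gcd(22,14) = 11+2+1+1+2 = 17.
By Pick's theorem A = I + B/2 − 1, so I = 475.5 − 17/2 + 1 = 468.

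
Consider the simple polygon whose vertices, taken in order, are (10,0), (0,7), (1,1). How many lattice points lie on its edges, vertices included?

3

Along each edge there are gcd(|Δx|,|Δy|)+1 lattice points, so counting each shared vertex once the boundary has gcd(10,7) + gcd(1,6) + gcd(9,1) = 1+1+1 = 3.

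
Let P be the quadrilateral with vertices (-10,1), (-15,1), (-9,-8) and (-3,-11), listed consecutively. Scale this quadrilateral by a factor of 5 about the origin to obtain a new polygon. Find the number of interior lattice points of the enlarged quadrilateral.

Using the shoelace formula, 2A = |((-10)·1 − (-15)·1) + ((-15)·(-8) − (-9)·1) + ((-9)·(-11) − (-3)·(-8)) + ((-3)·1 − (-10)·(-11))| = 96, so the area is 48.
The number of boundary lattice points is Σ gcd(|Δx|,|Δy|) = gcd(5,0) + gcd(6,9) + gcd(6,3) + gcd(7,12) = 5+3+3+1 = 12.
Scaling by 5 multiplies the area by 5² = 25 (so the new area is 1200) and multiplies the boundary lattice-point count by 5, giving 60.
By Pick's theorem, the interior count of the dilated polygon is 1200 − 60/2 + 1 = 1171.

1171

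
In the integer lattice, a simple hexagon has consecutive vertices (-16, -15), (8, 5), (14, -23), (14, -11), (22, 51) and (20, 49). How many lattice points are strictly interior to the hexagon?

The shoelace formula gives twice the area as |((-16)·5 − 8·(-15)) + (8·(-23) − 14·5) + (14·(-11) − 14·(-23)) + (14·51 − 22·(-11)) + (22·49 − 20·51) + (20·(-15) − (-16)·49)| = 1452, so the area is 726.
The number of boundary lattice points is Σ gcd(|Δx|,|Δy|) = gcd(24,20) + gcd(6,28) + gcd(0,12) + gcd(8,62) + gcd(2,2) + gcd(36,64) = 4+2+12+2+2+4 = 26.
Pick's theorem gives I = A − B/2 + 1 = 726 − 26/2 + 1 = 714.

714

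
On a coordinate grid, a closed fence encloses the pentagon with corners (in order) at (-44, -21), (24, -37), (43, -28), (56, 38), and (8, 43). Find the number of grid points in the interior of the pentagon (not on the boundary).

By the shoelace formula, twice the signed area is |((-44)·(-37) − 24·(-21)) + (24·(-28) − 43·(-37)) + (43·38 − 56·(-28)) + (56·43 − 8·38) + (8·(-21) − (-44)·43)| = 10081, so the area is 10081/2.
The number of boundary lattice points is Σ gcd(|Δx|,|Δy|) = gcd(68,16) + gcd(19,9) + gcd(13,66) + gcd(48,5) + gcd(52,64) = 4+1+1+1+4 = 11.
Pick's theorem gives I = A − B/2 + 1 = 10081/2 − 11/2 + 1 = 5036.

5036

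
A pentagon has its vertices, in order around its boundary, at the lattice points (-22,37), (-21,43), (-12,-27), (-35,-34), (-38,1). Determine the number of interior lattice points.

1164

Using the shoelace formula, 2A = |((-22)·43 − (-21)·37) + ((-21)·(-27) − (-12)·43) + ((-12)·(-34) − (-35)·(-27)) + ((-35)·1 − (-38)·(-34)) + ((-38)·37 − (-22)·1)| = 2334, so the area is 1167.
Along each edge there are gcd(|Δx|,|Δy|)+1 lattice points, so counting each shared vertex once the boundary has gcd(1,6) + gcd(9,70) + gcd(23,7) + gcd(3,35) + gcd(16,36) = 1+1+1+1+4 = 8.
By Pick's theorem A = I + B/2 − 1, so I = 1167 − 8/2 + 1 = 1164.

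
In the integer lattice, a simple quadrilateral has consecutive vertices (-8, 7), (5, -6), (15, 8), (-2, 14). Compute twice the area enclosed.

The shoelace formula gives twice the area as |[(-8)·(-6) − 5·7] + [5·8 − 15·(-6)] + [15·14 − (-2)·8] + [(-2)·7 − (-8)·14]| = 467, so the area is 233.5.

467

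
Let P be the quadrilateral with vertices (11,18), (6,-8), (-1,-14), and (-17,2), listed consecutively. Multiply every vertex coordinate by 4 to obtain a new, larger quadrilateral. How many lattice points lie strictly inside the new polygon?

6805

The shoelace formula gives twice the area as |[11·(-8) − 6·18] + [6·(-14) − (-1)·(-8)] + [(-1)·2 − (-17)·(-14)] + [(-17)·18 − 11·2]| = 856, so the area is 428.
Summing gcd(|Δx|,|Δy|) over the edges gives the boundary count: gcd(5,26) + gcd(7,6) + gcd(16,16) + gcd(28,16) = 1+1+16+4 = 22.
Scaling by 4 multiplies the area by 4² = 16 (so the new area is 6848) and multiplies the boundary lattice-point count by 4, giving 88.
By Pick's theorem, the interior count of the dilated polygon is 6848 − 88/2 + 1 = 6805.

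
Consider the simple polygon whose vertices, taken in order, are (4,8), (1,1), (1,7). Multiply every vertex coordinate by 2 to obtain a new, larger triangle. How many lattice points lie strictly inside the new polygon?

29

Using the shoelace formula, 2A = |(4·1 − 1·8) + (1·7 − 1·1) + (1·8 − 4·7)| = 18, so the area is 9.
The number of boundary lattice points is Σ gcd(|Δx|,|Δy|) = gcd(3,7) + gcd(0,6) + gcd(3,1) = 1+6+1 = 8.
Scaling by 2 multiplies the area by 2² = 4 (so the new area is 36) and multiplies the boundary lattice-point count by 2, giving 16.
By Pick's theorem, the interior count of the dilated polygon is 36 − 16/2 + 1 = 29.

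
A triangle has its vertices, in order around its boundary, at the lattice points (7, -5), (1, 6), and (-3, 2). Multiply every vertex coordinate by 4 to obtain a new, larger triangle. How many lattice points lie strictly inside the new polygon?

533

Using the shoelace formula, 2A = |(7·6 − 1·(-5)) + (1·2 − (-3)·6) + ((-3)·(-5) − 7·2)| = 68, so the area is 34.
Summing gcd(|Δx|,|Δy|) over the edges gives the boundary count: gcd(6,11) + gcd(4,4) + gcd(10,7) = 1+4+1 = 6.
Scaling by 4 multiplies the area by 4² = 16 (so the new area is 544) and multiplies the boundary lattice-point count by 4, giving 24.
By Pick's theorem, the interior count of the dilated polygon is 544 − 24/2 + 1 = 533.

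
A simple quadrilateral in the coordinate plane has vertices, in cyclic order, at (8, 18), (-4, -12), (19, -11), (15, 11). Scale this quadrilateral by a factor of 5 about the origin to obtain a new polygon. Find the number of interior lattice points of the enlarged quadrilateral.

10011

By the shoelace formula, twice the signed area is |[8·(-12) − (-4)·18] + [(-4)·(-11) − 19·(-12)] + [19·11 − 15·(-11)] + [15·18 − 8·11]| = 804, so the area is 402.
Summing gcd(|Δx|,|Δy|) over the edges gives the boundary count: gcd(12,30) + gcd(23,1) + gcd(4,22) + gcd(7,7) = 6+1+2+7 = 16.
Scaling by 5 multiplies the area by 5² = 25 (so the new area is 10050) and multiplies the boundary lattice-point count by 5, giving 80.
By Pick's theorem, the interior count of the dilated polygon is 10050 − 80/2 + 1 = 10011.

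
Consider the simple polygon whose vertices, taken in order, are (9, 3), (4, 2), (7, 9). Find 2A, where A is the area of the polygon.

Using the shoelace formula, 2A = |[9·2 − 4·3] + [4·9 − 7·2] + [7·3 − 9·9]| = 32, so the area is 16.

32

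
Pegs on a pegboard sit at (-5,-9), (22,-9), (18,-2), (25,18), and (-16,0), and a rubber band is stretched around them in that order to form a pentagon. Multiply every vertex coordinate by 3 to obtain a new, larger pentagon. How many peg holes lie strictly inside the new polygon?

5206

By the shoelace formula, twice the signed area is |[(-5)·(-9) − 22·(-9)] + [22·(-2) − 18·(-9)] + [18·18 − 25·(-2)] + [25·0 − (-16)·18] + [(-16)·(-9) − (-5)·0]| = 1167, so the area is 583.5.
Summing gcd(|Δx|,|Δy|) over the edges gives the boundary count: gcd(27,0) + gcd(4,7) + gcd(7,20) + gcd(41,18) + gcd(11,9) = 27+1+1+1+1 = 31.
Scaling by 3 multiplies the area by 3² = 9 (so the new area is 5251.5) and multiplies the boundary lattice-point count by 3, giving 93.
By Pick's theorem, the interior count of the dilated polygon is 5251.5 − 93/2 + 1 = 5206.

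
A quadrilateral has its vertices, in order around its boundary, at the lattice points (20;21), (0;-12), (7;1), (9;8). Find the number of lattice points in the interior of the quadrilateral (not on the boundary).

The shoelace formula gives twice the area as |(20·(-12) − 0·21) + (0·1 − 7·(-12)) + (7·8 − 9·1) + (9·21 − 20·8)| = 80, so the area is 40.
The number of boundary lattice points is Σ gcd(|Δx|,|Δy|) = gcd(20,33) + gcd(7,13) + gcd(2,7) + gcd(11,13) = 1+1+1+1 = 4.
By Pick's theorem A = I + B/2 − 1, so I = 40 − 4/2 + 1 = 39.

39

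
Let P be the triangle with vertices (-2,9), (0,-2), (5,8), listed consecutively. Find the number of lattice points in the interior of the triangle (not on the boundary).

35

By the shoelace formula, twice the signed area is |[(-2)·(-2) − 0·9] + [0·8 − 5·(-2)] + [5·9 − (-2)·8]| = 75, so the area is 37.5.
Along each edge there are gcd(|Δx|,|Δy|)+1 lattice points, so counting each shared vertex once the boundary has gcd(2,11) + gcd(5,10) + gcd(7,1) = 1+5+1 = 7.
By Pick's theorem A = I + B/2 − 1, so I = 37.5 − 7/2 + 1 = 35.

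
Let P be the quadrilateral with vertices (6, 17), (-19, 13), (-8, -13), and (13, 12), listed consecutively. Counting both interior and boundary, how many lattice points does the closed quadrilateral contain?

490

By the shoelace formula, twice the signed area is |[6·13 − (-19)·17] + [(-19)·(-13) − (-8)·13] + [(-8)·12 − 13·(-13)] + [13·17 − 6·12]| = 974, so the area is 487.
Summing gcd(|Δx|,|Δy|) over the edges gives the boundary count: gcd(25,4) + gcd(11,26) + gcd(21,25) + gcd(7,5) = 1+1+1+1 = 4.
Pick's theorem gives I = A − B/2 + 1 = 487 − 4/2 + 1 = 486, so the closed region contains I + B = 486 + 4 = 490 lattice points.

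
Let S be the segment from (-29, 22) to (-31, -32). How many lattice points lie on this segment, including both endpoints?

3

The number of lattice points on a segment between lattice points is gcd(|Δx|,|Δy|) + 1 = gcd(2,54) + 1 = 2 + 1 = 3.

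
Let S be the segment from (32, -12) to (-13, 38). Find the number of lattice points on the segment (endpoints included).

The number of lattice points on a segment between lattice points is gcd(|Δx|,|Δy|) + 1 = gcd(45,50) + 1 = 5 + 1 = 6.

6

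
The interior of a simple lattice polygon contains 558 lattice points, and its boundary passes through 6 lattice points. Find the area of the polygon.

By Pick's theorem, A = I + B/2 − 1 = 558 + 6/2 − 1 = 560.

560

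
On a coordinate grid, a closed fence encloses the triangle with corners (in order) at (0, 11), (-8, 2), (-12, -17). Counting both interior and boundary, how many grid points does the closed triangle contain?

Using the shoelace formula, 2A = |(0·2 − (-8)·11) + ((-8)·(-17) − (-12)·2) + ((-12)·11 − 0·(-17))| = 116, so the area is 58.
Summing gcd(|Δx|,|Δy|) over the edges gives the boundary count: gcd(8,9) + gcd(4,19) + gcd(12,28) = 1+1+4 = 6.
Pick's theorem gives I = A − B/2 + 1 = 58 − 6/2 + 1 = 56, so the closed region contains I + B = 56 + 6 = 62 lattice points.

62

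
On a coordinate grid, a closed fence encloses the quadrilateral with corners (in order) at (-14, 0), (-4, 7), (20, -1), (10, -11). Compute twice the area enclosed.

598

By the shoelace formula, twice the signed area is |((-14)·7 − (-4)·0) + ((-4)·(-1) − 20·7) + (20·(-11) − 10·(-1)) + (10·0 − (-14)·(-11))| = 598, so the area is 299.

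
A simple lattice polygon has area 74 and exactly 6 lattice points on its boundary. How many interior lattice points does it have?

From Pick's theorem, I = A − B/2 + 1 = 74 − 6/2 + 1 = 72.

72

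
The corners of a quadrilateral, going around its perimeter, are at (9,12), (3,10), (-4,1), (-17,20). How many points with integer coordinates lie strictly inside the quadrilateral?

173

The shoelace formula gives twice the area as |(9·10 − 3·12) + (3·1 − (-4)·10) + ((-4)·20 − (-17)·1) + ((-17)·12 − 9·20)| = 350, so the area is 175.
Summing gcd(|Δx|,|Δy|) over the edges gives the boundary count: gcd(6,2) + gcd(7,9) + gcd(13,19) + gcd(26,8) = 2+1+1+2 = 6.
By Pick's theorem A = I + B/2 − 1, so I = 175 − 6/2 + 1 = 173.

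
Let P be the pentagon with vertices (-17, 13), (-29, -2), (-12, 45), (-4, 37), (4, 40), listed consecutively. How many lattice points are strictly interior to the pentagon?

372

By the shoelace formula, twice the signed area is |[(-17)·(-2) − (-29)·13] + [(-29)·45 − (-12)·(-2)] + [(-12)·37 − (-4)·45] + [(-4)·40 − 4·37] + [4·13 − (-17)·40]| = 758, so the area is 379.
Summing gcd(|Δx|,|Δy|) over the edges gives the boundary count: gcd(12,15) + gcd(17,47) + gcd(8,8) + gcd(8,3) + gcd(21,27) = 3+1+8+1+3 = 16.
By Pick's theorem A = I + B/2 − 1, so I = 379 − 16/2 + 1 = 372.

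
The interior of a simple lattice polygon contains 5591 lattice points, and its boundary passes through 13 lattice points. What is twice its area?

11193

By Pick's theorem, A = I + B/2 − 1 = 5591 + 13/2 − 1 = 11193/2.
Hence 2A = 11193.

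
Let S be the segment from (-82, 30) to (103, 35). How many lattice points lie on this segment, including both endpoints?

6

The number of lattice points on a segment between lattice points is gcd(|Δx|,|Δy|) + 1 = gcd(185,5) + 1 = 5 + 1 = 6.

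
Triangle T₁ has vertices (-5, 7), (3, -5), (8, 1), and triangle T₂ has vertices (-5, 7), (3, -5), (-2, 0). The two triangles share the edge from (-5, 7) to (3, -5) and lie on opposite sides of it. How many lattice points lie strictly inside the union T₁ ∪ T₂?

61

The union is the simple quadrilateral with vertices (-5, 7), (8, 1), (3, -5), (-2, 0) in order.
Using the shoelace formula, 2A = |[(-5)·1 − 8·7] + [8·(-5) − 3·1] + [3·0 − (-2)·(-5)] + [(-2)·7 − (-5)·0]| = 128, so the area is 64.
Summing gcd(|Δx|,|Δy|) over the edges gives the boundary count: gcd(13,6) + gcd(5,6) + gcd(5,5) + gcd(3,7) = 1+1+5+1 = 8.
By Pick's theorem I = A − B/2 + 1 = 64 − 8/2 + 1 = 61.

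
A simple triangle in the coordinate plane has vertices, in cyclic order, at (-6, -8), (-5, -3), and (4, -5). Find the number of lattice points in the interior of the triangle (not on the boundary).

Using the shoelace formula, 2A = |((-6)·(-3) − (-5)·(-8)) + ((-5)·(-5) − 4·(-3)) + (4·(-8) − (-6)·(-5))| = 47, so the area is 23.5.
Along each edge there are gcd(|Δx|,|Δy|)+1 lattice points, so counting each shared vertex once the boundary has gcd(1,5) + gcd(9,2) + gcd(10,3) = 1+1+1 = 3.
By Pick's theorem A = I + B/2 − 1, so I = 23.5 − 3/2 + 1 = 23.

23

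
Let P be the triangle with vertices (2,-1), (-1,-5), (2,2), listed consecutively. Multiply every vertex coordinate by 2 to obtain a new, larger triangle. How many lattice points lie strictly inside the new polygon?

The shoelace formula gives twice the area as |[2·(-5) − (-1)·(-1)] + [(-1)·2 − 2·(-5)] + [2·(-1) − 2·2]| = 9, so the area is 9/2.
Along each edge there are gcd(|Δx|,|Δy|)+1 lattice points, so counting each shared vertex once the boundary has gcd(3,4) + gcd(3,7) + gcd(0,3) = 1+1+3 = 5.
Scaling by 2 multiplies the area by 2² = 4 (so the new area is 18) and multiplies the boundary lattice-point count by 2, giving 10.
By Pick's theorem, the interior count of the dilated polygon is 18 − 10/2 + 1 = 14.

14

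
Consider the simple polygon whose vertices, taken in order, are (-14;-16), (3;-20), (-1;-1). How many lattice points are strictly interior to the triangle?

The shoelace formula gives twice the area as |[(-14)·(-20) − 3·(-16)] + [3·(-1) − (-1)·(-20)] + [(-1)·(-16) − (-14)·(-1)]| = 307, so the area is 153.5.
Along each edge there are gcd(|Δx|,|Δy|)+1 lattice points, so counting each shared vertex once the boundary has gcd(17,4) + gcd(4,19) + gcd(13,15) = 1+1+1 = 3.
By Pick's theorem A = I + B/2 − 1, so I = 153.5 − 3/2 + 1 = 153.

153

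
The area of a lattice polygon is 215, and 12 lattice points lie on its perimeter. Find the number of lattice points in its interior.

210

From Pick's theorem, I = A − B/2 + 1 = 215 − 12/2 + 1 = 210.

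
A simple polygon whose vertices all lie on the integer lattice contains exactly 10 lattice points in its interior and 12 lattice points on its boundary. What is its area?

15

Pick's theorem states A = I + B/2 − 1, so A = 10 + 12/2 − 1 = 15.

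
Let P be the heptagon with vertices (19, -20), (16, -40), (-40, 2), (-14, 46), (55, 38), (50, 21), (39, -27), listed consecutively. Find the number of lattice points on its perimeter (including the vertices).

21

Summing gcd(|Δx|,|Δy|) over the edges gives the boundary count: gcd(3,20) + gcd(56,42) + gcd(26,44) + gcd(69,8) + gcd(5,17) + gcd(11,48) + gcd(20,7) = 1+14+2+1+1+1+1 = 21.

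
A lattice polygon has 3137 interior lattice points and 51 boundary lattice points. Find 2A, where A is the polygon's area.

6323

By Pick's theorem, A = I + B/2 − 1 = 3137 + 51/2 − 1 = 6323/2.
Hence 2A = 6323.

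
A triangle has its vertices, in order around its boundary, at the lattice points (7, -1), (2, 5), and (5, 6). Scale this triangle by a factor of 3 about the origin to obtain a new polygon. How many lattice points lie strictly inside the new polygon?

Using the shoelace formula, 2A = |(7·5 − 2·(-1)) + (2·6 − 5·5) + (5·(-1) − 7·6)| = 23, so the area is 11.5.
The number of boundary lattice points is Σ gcd(|Δx|,|Δy|) = gcd(5,6) + gcd(3,1) + gcd(2,7) = 1+1+1 = 3.
Scaling by 3 multiplies the area by 3² = 9 (so the new area is 207/2) and multiplies the boundary lattice-point count by 3, giving 9.
By Pick's theorem, the interior count of the dilated polygon is 207/2 − 9/2 + 1 = 100.

100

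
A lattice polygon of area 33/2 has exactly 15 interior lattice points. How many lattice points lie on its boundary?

5

Pick's theorem gives A = I + B/2 − 1, so B = 2(A − I + 1) = 2(33/2 − 15 + 1) = 5.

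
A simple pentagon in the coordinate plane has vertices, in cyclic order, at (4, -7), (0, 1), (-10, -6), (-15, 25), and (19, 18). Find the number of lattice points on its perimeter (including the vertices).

Along each edge there are gcd(|Δx|,|Δy|)+1 lattice points, so counting each shared vertex once the boundary has gcd(4,8) + gcd(10,7) + gcd(5,31) + gcd(34,7) + gcd(15,25) = 4+1+1+1+5 = 12.

12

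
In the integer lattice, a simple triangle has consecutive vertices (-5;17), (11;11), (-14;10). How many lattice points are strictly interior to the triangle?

The shoelace formula gives twice the area as |((-5)·11 − 11·17) + (11·10 − (-14)·11) + ((-14)·17 − (-5)·10)| = 166, so the area is 83.
The number of boundary lattice points is Σ gcd(|Δx|,|Δy|) = gcd(16,6) + gcd(25,1) + gcd(9,7) = 2+1+1 = 4.
By Pick's theorem A = I + B/2 − 1, so I = 83 − 4/2 + 1 = 82.

82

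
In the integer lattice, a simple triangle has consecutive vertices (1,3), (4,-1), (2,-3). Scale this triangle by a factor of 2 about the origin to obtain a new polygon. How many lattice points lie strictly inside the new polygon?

25

Using the shoelace formula, 2A = |(1·(-1) − 4·3) + (4·(-3) − 2·(-1)) + (2·3 − 1·(-3))| = 14, so the area is 7.
Along each edge there are gcd(|Δx|,|Δy|)+1 lattice points, so counting each shared vertex once the boundary has gcd(3,4) + gcd(2,2) + gcd(1,6) = 1+2+1 = 4.
Scaling by 2 multiplies the area by 2² = 4 (so the new area is 28) and multiplies the boundary lattice-point count by 2, giving 8.
By Pick's theorem, the interior count of the dilated polygon is 28 − 8/2 + 1 = 25.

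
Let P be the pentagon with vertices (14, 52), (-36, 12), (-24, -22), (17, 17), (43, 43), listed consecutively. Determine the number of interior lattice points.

By the shoelace formula, twice the signed area is |[14·12 − (-36)·52] + [(-36)·(-22) − (-24)·12] + [(-24)·17 − 17·(-22)] + [17·43 − 43·17] + [43·52 − 14·43]| = 4720, so the area is 2360.
Summing gcd(|Δx|,|Δy|) over the edges gives the boundary count: gcd(50,40) + gcd(12,34) + gcd(41,39) + gcd(26,26) + gcd(29,9) = 10+2+1+26+1 = 40.
By Pick's theorem A = I + B/2 − 1, so I = 2360 − 40/2 + 1 = 2341.

2341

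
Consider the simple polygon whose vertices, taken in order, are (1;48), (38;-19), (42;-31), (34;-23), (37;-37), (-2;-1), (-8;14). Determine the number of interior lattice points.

1534

By the shoelace formula, twice the signed area is |[1·(-19) − 38·48] + [38·(-31) − 42·(-19)] + [42·(-23) − 34·(-31)] + [34·(-37) − 37·(-23)] + [37·(-1) − (-2)·(-37)] + [(-2)·14 − (-8)·(-1)] + [(-8)·48 − 1·14]| = 3087, so the area is 1543.5.
Along each edge there are gcd(|Δx|,|Δy|)+1 lattice points, so counting each shared vertex once the boundary has gcd(37,67) + gcd(4,12) + gcd(8,8) + gcd(3,14) + gcd(39,36) + gcd(6,15) + gcd(9,34) = 1+4+8+1+3+3+1 = 21.
By Pick's theorem A = I + B/2 − 1, so I = 1543.5 − 21/2 + 1 = 1534.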